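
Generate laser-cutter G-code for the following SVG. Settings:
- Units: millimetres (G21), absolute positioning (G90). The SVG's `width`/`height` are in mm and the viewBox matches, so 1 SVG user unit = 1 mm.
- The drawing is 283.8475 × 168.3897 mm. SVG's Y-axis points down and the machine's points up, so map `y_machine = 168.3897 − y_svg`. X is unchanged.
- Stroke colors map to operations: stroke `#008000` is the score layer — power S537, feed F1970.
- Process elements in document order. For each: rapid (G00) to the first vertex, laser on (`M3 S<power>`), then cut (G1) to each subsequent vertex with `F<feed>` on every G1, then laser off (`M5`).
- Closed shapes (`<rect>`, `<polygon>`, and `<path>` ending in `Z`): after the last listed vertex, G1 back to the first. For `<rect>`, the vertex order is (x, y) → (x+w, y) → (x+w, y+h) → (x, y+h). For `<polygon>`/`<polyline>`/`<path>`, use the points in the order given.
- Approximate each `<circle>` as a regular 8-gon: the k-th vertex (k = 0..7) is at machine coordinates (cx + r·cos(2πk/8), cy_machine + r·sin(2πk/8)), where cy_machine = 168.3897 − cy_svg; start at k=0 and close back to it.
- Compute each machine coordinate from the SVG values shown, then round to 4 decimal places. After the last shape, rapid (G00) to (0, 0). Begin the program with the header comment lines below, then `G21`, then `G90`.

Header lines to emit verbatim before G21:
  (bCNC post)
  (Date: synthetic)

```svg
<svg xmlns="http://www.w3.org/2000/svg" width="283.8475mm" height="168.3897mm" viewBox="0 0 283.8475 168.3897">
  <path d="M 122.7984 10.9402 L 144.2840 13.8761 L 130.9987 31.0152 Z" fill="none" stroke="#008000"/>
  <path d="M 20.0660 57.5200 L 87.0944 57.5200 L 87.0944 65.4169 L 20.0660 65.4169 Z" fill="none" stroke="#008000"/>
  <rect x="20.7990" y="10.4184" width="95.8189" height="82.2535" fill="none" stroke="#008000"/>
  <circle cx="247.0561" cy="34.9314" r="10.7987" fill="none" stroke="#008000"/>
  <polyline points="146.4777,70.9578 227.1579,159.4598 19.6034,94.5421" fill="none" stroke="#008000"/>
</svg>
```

(bCNC post)
(Date: synthetic)
G21
G90
G00 X122.7984 Y157.4495
M3 S537
G1 X144.2840 Y154.5136 F1970
G1 X130.9987 Y137.3745 F1970
G1 X122.7984 Y157.4495 F1970
M5
G00 X20.0660 Y110.8697
M3 S537
G1 X87.0944 Y110.8697 F1970
G1 X87.0944 Y102.9728 F1970
G1 X20.0660 Y102.9728 F1970
G1 X20.0660 Y110.8697 F1970
M5
G00 X20.7990 Y157.9713
M3 S537
G1 X116.6179 Y157.9713 F1970
G1 X116.6179 Y75.7178 F1970
G1 X20.7990 Y75.7178 F1970
G1 X20.7990 Y157.9713 F1970
M5
G00 X257.8548 Y133.4583
M3 S537
G1 X254.6919 Y141.0941 F1970
G1 X247.0561 Y144.2570 F1970
G1 X239.4203 Y141.0941 F1970
G1 X236.2574 Y133.4583 F1970
G1 X239.4203 Y125.8225 F1970
G1 X247.0561 Y122.6596 F1970
G1 X254.6919 Y125.8225 F1970
G1 X257.8548 Y133.4583 F1970
M5
G00 X146.4777 Y97.4319
M3 S537
G1 X227.1579 Y8.9299 F1970
G1 X19.6034 Y73.8476 F1970
M5
G00 X0.0000 Y0.0000

1 u = 1 mm; y_m = 168.3897 − y.

[1] `<path>` regular polygon, #008000→score S537 F1970: (122.7984,157.4495) → (144.2840,154.5136) → (130.9987,137.3745) → (122.7984,157.4495) (closed)

[2] `<path>` rectangle, #008000→score S537 F1970: (20.0660,110.8697) → (87.0944,110.8697) → (87.0944,102.9728) → (20.0660,102.9728) → (20.0660,110.8697) (closed)

[3] `<rect>` rectangle, #008000→score S537 F1970: (20.7990,157.9713) → (116.6179,157.9713) → (116.6179,75.7178) → (20.7990,75.7178) → (20.7990,157.9713) (closed)

[4] `<circle>` circle, #008000→score S537 F1970: (257.8548,133.4583) → (254.6919,141.0941) → (247.0561,144.2570) → (239.4203,141.0941) → (236.2574,133.4583) → (239.4203,125.8225) → (247.0561,122.6596) → (254.6919,125.8225) → (257.8548,133.4583) (closed)

[5] `<polyline>` open polyline, #008000→score S537 F1970: (146.4777,97.4319) → (227.1579,8.9299) → (19.6034,73.8476)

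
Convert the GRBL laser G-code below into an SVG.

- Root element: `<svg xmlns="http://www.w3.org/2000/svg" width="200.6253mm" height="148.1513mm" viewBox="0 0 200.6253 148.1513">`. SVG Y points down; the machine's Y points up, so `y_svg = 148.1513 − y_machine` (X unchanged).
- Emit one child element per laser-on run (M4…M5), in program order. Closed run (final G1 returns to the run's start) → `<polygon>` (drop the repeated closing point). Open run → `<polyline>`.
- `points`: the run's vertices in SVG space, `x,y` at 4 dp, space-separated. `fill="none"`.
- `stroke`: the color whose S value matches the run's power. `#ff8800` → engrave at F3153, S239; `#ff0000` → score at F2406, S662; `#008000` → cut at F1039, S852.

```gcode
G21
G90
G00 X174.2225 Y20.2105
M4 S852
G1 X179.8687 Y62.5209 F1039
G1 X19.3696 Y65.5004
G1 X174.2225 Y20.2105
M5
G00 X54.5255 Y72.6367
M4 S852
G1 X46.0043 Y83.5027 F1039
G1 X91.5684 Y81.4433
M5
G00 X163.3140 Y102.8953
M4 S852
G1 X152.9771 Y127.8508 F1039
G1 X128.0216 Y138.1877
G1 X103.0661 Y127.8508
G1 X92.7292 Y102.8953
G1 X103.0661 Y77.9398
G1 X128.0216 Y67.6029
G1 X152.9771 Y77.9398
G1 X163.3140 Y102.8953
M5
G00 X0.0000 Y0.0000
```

<svg xmlns="http://www.w3.org/2000/svg" width="200.6253mm" height="148.1513mm" viewBox="0 0 200.6253 148.1513">
  <polygon points="174.2225,127.9408 179.8687,85.6304 19.3696,82.6509" fill="none" stroke="#008000"/>
  <polyline points="54.5255,75.5146 46.0043,64.6486 91.5684,66.7080" fill="none" stroke="#008000"/>
  <polygon points="163.3140,45.2560 152.9771,20.3005 128.0216,9.9636 103.0661,20.3005 92.7292,45.2560 103.0661,70.2115 128.0216,80.5484 152.9771,70.2115" fill="none" stroke="#008000"/>
</svg>

Each laser-on run becomes one SVG element. Flip Y back into SVG space with y_svg = 148.1513 − y_machine. Every run uses S852, so all elements get stroke `#008000` (cut).

Run 1: The run returns to its start, so emit a `<polygon>` with points (Y-flipped): 174.2225,127.9408 179.8687,85.6304 19.3696,82.6509.

Run 2: The run is open, so emit a `<polyline>` with points (Y-flipped): 54.5255,75.5146 46.0043,64.6486 91.5684,66.7080.

Run 3: The run returns to its start, so emit a `<polygon>` with points (Y-flipped): 163.3140,45.2560 152.9771,20.3005 128.0216,9.9636 103.0661,20.3005 92.7292,45.2560 103.0661,70.2115 128.0216,80.5484 152.9771,70.2115.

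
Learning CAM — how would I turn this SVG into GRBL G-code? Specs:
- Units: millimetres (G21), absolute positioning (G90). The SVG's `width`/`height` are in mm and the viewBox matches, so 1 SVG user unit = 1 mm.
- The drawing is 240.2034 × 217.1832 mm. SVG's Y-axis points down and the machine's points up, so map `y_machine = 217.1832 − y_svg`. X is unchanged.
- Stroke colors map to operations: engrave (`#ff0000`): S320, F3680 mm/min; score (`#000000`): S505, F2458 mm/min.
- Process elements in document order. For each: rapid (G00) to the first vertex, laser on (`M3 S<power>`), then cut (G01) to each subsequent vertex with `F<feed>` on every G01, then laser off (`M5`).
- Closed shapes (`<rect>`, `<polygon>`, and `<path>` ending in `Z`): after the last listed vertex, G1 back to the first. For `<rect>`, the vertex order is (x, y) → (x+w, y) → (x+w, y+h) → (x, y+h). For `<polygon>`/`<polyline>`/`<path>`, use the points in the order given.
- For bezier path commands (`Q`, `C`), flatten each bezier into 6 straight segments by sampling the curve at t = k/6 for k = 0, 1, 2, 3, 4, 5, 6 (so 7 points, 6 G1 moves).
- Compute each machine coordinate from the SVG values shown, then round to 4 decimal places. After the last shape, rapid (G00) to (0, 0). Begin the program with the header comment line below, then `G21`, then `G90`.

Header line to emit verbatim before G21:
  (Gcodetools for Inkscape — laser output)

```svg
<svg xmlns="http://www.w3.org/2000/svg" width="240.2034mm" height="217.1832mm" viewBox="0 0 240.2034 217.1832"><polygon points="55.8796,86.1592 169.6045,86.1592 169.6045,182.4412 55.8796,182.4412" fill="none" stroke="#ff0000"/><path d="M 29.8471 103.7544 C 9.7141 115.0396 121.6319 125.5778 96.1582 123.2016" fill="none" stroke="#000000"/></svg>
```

(Gcodetools for Inkscape — laser output)
G21
G90
G00 X55.8796 Y131.0240
M3 S320
G01 X169.6045 Y131.0240 F3680
G01 X169.6045 Y34.7420 F3680
G01 X55.8796 Y34.7420 F3680
G01 X55.8796 Y131.0240 F3680
M5
G00 X29.8471 Y113.4288
M3 S505
G01 X29.5374 Y107.9048 F2458
G01 X43.7517 Y102.8432 F2458
G01 X65.0054 Y98.5822 F2458
G01 X85.8141 Y95.4596 F2458
G01 X98.6932 Y93.8134 F2458
G01 X96.1582 Y93.9816 F2458
M5
G00 X0.0000 Y0.0000

viewBox `0 0 240.2034 217.1832` with mm width/height → 1 unit = 1 mm. Flip: y_m = 217.1832 − y_svg.

**Shape 1** — `<polygon>` rectangle, stroke `#ff0000` → engrave (S320, F3680). Machine vertices: (55.8796,131.0240) → (169.6045,131.0240) → (169.6045,34.7420) → (55.8796,34.7420) → (55.8796,131.0240). Closed: final G1 returns to the first vertex.

**Shape 2** — `<path>` cubic bezier, stroke `#000000` → score (S505, F2458). Control points (SVG): P0=(29.8471,103.7544), P1=(9.7141,115.0396), P2=(121.6319,125.5778), P3=(96.1582,123.2016); sampled at t=k/6. Machine vertices: (29.8471,113.4288) → (29.5374,107.9048) → (43.7517,102.8432) → (65.0054,98.5822) → (85.8141,95.4596) → (98.6932,93.8134) → (96.1582,93.9816). Open path.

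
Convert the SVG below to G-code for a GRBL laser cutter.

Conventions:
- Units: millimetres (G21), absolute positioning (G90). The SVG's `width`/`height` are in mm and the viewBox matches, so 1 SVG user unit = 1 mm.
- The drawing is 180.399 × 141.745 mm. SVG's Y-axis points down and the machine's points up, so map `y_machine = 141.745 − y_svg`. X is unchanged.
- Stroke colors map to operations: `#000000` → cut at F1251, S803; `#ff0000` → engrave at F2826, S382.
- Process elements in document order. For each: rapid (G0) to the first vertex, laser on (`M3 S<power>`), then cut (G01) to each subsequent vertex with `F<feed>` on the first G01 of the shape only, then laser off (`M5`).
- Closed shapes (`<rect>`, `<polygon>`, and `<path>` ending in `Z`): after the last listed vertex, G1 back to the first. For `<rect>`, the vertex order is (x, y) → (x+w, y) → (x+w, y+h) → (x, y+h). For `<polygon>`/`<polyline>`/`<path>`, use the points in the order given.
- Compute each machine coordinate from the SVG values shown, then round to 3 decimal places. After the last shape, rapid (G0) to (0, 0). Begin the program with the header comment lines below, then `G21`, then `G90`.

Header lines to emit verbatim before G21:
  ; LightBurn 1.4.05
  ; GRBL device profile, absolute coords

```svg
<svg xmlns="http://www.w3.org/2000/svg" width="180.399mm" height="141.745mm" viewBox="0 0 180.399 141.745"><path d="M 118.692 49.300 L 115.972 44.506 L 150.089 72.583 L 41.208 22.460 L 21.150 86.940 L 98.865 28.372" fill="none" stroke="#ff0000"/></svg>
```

1 u = 1 mm; y_m = 141.745 − y.

[1] `<path>` open polyline, #ff0000→engrave S382 F2826: (118.692,92.445) → (115.972,97.239) → (150.089,69.162) → (41.208,119.285) → (21.150,54.805) → (98.865,113.373)

; LightBurn 1.4.05
; GRBL device profile, absolute coords
G21
G90
G0 X118.692 Y92.445
M3 S382
G01 X115.972 Y97.239 F2826
G01 X150.089 Y69.162
G01 X41.208 Y119.285
G01 X21.150 Y54.805
G01 X98.865 Y113.373
M5
G0 X0.000 Y0.000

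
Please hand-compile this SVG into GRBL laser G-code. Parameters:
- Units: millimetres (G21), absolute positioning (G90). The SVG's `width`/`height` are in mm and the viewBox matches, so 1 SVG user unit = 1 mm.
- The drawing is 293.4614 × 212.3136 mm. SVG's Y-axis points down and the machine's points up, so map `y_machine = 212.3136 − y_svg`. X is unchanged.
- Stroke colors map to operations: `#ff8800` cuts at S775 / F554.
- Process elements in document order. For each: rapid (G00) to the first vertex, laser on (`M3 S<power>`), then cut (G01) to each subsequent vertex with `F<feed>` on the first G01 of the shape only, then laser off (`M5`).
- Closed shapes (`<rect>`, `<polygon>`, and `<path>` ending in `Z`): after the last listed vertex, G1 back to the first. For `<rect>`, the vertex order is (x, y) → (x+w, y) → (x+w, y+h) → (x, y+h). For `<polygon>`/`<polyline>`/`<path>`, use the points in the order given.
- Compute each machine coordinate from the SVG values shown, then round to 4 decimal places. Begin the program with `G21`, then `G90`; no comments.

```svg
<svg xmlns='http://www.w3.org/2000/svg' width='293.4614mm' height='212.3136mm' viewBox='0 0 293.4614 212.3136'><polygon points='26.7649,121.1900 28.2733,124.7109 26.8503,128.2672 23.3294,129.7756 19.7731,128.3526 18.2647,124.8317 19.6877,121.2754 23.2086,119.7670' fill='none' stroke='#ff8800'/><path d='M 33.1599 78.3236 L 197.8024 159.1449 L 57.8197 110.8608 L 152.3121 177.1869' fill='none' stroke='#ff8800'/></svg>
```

1 u = 1 mm; y_m = 212.3136 − y.

[1] `<polygon>` regular polygon, #ff8800→cut S775 F554: (26.7649,91.1236) → (28.2733,87.6027) → (26.8503,84.0464) → (23.3294,82.5380) → (19.7731,83.9610) → (18.2647,87.4819) → (19.6877,91.0382) → (23.2086,92.5466) → (26.7649,91.1236) (closed)

[2] `<path>` open polyline, #ff8800→cut S775 F554: (33.1599,133.9900) → (197.8024,53.1687) → (57.8197,101.4528) → (152.3121,35.1267)

G21
G90
G00 X26.7649 Y91.1236
M3 S775
G01 X28.2733 Y87.6027 F554
G01 X26.8503 Y84.0464
G01 X23.3294 Y82.5380
G01 X19.7731 Y83.9610
G01 X18.2647 Y87.4819
G01 X19.6877 Y91.0382
G01 X23.2086 Y92.5466
G01 X26.7649 Y91.1236
M5
G00 X33.1599 Y133.9900
M3 S775
G01 X197.8024 Y53.1687 F554
G01 X57.8197 Y101.4528
G01 X152.3121 Y35.1267
M5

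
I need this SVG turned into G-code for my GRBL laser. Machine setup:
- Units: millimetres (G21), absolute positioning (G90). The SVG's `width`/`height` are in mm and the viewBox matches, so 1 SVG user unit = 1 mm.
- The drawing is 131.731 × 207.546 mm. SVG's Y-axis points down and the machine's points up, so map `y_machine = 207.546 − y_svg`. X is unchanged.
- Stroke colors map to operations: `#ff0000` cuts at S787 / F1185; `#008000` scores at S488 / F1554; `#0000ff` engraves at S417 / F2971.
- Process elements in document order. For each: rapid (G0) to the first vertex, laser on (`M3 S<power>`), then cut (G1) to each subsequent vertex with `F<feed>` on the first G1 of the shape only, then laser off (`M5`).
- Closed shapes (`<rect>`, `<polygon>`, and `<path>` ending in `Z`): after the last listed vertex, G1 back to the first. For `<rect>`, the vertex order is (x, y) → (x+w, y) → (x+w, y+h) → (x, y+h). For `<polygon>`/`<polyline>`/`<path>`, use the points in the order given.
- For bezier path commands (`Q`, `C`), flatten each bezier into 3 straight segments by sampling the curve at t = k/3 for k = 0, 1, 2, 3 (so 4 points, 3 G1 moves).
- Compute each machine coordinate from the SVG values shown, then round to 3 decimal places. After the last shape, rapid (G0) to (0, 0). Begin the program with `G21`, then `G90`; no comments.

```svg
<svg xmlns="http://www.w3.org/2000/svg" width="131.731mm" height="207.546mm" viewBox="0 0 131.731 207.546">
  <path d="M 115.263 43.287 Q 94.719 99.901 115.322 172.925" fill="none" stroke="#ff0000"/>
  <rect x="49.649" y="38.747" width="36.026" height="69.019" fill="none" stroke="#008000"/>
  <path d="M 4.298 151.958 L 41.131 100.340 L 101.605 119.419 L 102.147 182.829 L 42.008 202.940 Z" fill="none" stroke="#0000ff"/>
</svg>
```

1 u = 1 mm; y_m = 207.546 − y.

[1] `<path>` quadratic bezier, #ff0000→cut S787 F1185: (115.263,164.259) → (106.139,124.693) → (106.159,81.480) → (115.322,34.621)

[2] `<rect>` rectangle, #008000→score S488 F1554: (49.649,168.799) → (85.675,168.799) → (85.675,99.780) → (49.649,99.780) → (49.649,168.799) (closed)

[3] `<path>` regular polygon, #0000ff→engrave S417 F2971: (4.298,55.588) → (41.131,107.206) → (101.605,88.127) → (102.147,24.717) → (42.008,4.606) → (4.298,55.588) (closed)

G21
G90
G0 X115.263 Y164.259
M3 S787
G1 X106.139 Y124.693 F1185
G1 X106.159 Y81.480
G1 X115.322 Y34.621
M5
G0 X49.649 Y168.799
M3 S488
G1 X85.675 Y168.799 F1554
G1 X85.675 Y99.780
G1 X49.649 Y99.780
G1 X49.649 Y168.799
M5
G0 X4.298 Y55.588
M3 S417
G1 X41.131 Y107.206 F2971
G1 X101.605 Y88.127
G1 X102.147 Y24.717
G1 X42.008 Y4.606
G1 X4.298 Y55.588
M5
G0 X0.000 Y0.000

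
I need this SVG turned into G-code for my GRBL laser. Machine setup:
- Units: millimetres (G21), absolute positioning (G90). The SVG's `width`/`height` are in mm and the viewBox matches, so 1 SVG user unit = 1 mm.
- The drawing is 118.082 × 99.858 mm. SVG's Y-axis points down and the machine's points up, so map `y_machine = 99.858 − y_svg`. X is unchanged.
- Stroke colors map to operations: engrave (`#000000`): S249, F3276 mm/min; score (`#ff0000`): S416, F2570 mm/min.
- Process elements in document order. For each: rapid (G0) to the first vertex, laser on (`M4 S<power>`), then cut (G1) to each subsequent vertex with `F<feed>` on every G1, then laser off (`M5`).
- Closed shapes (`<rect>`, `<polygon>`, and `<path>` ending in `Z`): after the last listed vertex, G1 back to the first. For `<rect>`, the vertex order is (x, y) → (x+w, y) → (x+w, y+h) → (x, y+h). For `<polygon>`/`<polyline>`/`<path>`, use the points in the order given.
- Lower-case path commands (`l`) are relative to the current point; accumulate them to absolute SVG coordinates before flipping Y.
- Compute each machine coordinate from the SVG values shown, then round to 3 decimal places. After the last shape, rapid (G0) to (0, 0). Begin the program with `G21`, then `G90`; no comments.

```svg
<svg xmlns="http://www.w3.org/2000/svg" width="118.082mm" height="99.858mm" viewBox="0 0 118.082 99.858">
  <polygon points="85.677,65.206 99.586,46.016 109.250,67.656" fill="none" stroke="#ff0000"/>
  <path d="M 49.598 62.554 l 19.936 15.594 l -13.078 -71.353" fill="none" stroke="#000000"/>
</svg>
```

G21
G90
G0 X85.677 Y34.652
M4 S416
G1 X99.586 Y53.842 F2570
G1 X109.250 Y32.202 F2570
G1 X85.677 Y34.652 F2570
M5
G0 X49.598 Y37.304
M4 S249
G1 X69.534 Y21.710 F3276
G1 X56.456 Y93.063 F3276
M5
G0 X0.000 Y0.000

1 u = 1 mm; y_m = 99.858 − y.

[1] `<polygon>` regular polygon, #ff0000→score S416 F2570: (85.677,34.652) → (99.586,53.842) → (109.250,32.202) → (85.677,34.652) (closed)

[2] `<path>` open polyline, #000000→engrave S249 F3276: (49.598,37.304) → (69.534,21.710) → (56.456,93.063)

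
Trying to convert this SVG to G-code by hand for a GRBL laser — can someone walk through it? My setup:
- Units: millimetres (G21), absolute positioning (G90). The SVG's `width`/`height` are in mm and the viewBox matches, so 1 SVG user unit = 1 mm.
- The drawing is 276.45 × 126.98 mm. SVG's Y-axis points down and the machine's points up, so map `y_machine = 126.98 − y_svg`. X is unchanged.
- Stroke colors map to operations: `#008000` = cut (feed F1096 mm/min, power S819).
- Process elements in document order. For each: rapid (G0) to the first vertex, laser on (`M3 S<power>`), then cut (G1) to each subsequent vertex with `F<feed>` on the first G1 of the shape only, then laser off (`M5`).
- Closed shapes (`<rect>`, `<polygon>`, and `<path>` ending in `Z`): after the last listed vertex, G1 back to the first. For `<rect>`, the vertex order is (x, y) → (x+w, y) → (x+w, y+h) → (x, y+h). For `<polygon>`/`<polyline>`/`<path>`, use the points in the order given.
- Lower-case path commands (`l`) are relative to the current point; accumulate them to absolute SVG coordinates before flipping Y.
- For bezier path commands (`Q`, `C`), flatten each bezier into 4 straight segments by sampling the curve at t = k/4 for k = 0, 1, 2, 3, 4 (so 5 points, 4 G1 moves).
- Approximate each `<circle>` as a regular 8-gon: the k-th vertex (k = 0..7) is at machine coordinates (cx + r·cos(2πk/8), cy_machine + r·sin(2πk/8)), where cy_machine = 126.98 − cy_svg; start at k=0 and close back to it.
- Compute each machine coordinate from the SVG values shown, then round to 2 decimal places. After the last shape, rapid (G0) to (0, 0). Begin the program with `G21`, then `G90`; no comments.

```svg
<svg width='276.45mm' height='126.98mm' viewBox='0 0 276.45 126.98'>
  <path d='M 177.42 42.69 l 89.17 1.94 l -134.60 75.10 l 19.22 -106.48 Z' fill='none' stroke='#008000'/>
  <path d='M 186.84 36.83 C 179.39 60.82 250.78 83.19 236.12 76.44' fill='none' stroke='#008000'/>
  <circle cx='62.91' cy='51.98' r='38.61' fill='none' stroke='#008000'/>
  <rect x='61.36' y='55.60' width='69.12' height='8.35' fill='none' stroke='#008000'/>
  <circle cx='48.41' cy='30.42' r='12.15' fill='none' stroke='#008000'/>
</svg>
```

G21
G90
G0 X177.42 Y84.29
M3 S819
G1 X266.59 Y82.35 F1096
G1 X131.99 Y7.25
G1 X151.21 Y113.73
G1 X177.42 Y84.29
M5
G0 X186.84 Y90.15
M3 S819
G1 X193.46 Y72.89 F1096
G1 X214.18 Y58.82
G1 X233.56 Y50.51
G1 X236.12 Y50.54
M5
G0 X101.52 Y75.00
M3 S819
G1 X90.21 Y102.30 F1096
G1 X62.91 Y113.61
G1 X35.61 Y102.30
G1 X24.30 Y75.00
G1 X35.61 Y47.70
G1 X62.91 Y36.39
G1 X90.21 Y47.70
G1 X101.52 Y75.00
M5
G0 X61.36 Y71.38
M3 S819
G1 X130.48 Y71.38 F1096
G1 X130.48 Y63.03
G1 X61.36 Y63.03
G1 X61.36 Y71.38
M5
G0 X60.56 Y96.56
M3 S819
G1 X57.00 Y105.15 F1096
G1 X48.41 Y108.71
G1 X39.82 Y105.15
G1 X36.26 Y96.56
G1 X39.82 Y87.97
G1 X48.41 Y84.41
G1 X57.00 Y87.97
G1 X60.56 Y96.56
M5
G0 X0.00 Y0.00

viewBox `0 0 276.45 126.98` with mm width/height → 1 unit = 1 mm. Flip: y_m = 126.98 − y_svg.

**Shape 1** — `<path>` closed polygon, stroke `#008000` → cut (S819, F1096). Machine vertices: (177.42,84.29) → (266.59,82.35) → (131.99,7.25) → (151.21,113.73) → (177.42,84.29). Closed: final G1 returns to the first vertex.

**Shape 2** — `<path>` cubic bezier, stroke `#008000` → cut (S819, F1096). Control points (SVG): P0=(186.84,36.83), P1=(179.39,60.82), P2=(250.78,83.19), P3=(236.12,76.44); sampled at t=k/4. Machine vertices: (186.84,90.15) → (193.46,72.89) → (214.18,58.82) → (233.56,50.51) → (236.12,50.54). Open path.

**Shape 3** — `<circle>` circle, stroke `#008000` → cut (S819, F1096). Machine vertices: (101.52,75.00) → (90.21,102.30) → (62.91,113.61) → (35.61,102.30) → (24.30,75.00) → (35.61,47.70) → (62.91,36.39) → (90.21,47.70) → (101.52,75.00). Closed: final G1 returns to the first vertex.

**Shape 4** — `<rect>` rectangle, stroke `#008000` → cut (S819, F1096). Machine vertices: (61.36,71.38) → (130.48,71.38) → (130.48,63.03) → (61.36,63.03) → (61.36,71.38). Closed: final G1 returns to the first vertex.

**Shape 5** — `<circle>` circle, stroke `#008000` → cut (S819, F1096). Machine vertices: (60.56,96.56) → (57.00,105.15) → (48.41,108.71) → (39.82,105.15) → (36.26,96.56) → (39.82,87.97) → (48.41,84.41) → (57.00,87.97) → (60.56,96.56). Closed: final G1 returns to the first vertex.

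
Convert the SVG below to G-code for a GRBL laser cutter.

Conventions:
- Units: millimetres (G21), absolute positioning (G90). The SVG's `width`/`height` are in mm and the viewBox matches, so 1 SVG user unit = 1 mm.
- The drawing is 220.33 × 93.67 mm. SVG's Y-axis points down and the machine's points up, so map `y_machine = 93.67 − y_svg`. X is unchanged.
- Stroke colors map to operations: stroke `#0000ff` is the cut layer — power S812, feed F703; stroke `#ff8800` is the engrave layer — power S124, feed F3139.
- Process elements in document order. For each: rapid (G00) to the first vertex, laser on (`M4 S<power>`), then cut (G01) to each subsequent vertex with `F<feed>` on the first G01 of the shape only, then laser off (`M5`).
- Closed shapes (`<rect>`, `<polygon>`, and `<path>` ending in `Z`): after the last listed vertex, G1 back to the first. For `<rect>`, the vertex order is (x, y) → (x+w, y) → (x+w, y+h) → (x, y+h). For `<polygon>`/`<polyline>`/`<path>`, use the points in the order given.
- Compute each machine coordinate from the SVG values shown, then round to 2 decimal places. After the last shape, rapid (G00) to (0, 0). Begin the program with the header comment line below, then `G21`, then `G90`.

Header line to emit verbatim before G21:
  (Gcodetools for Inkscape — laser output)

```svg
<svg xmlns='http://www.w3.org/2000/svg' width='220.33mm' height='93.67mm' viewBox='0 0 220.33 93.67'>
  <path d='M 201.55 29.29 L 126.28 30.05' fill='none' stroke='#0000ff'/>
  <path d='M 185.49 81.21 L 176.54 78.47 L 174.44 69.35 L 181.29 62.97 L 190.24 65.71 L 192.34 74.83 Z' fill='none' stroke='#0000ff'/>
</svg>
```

(Gcodetools for Inkscape — laser output)
G21
G90
G00 X201.55 Y64.38
M4 S812
G01 X126.28 Y63.62 F703
M5
G00 X185.49 Y12.46
M4 S812
G01 X176.54 Y15.20 F703
G01 X174.44 Y24.32
G01 X181.29 Y30.70
G01 X190.24 Y27.96
G01 X192.34 Y18.84
G01 X185.49 Y12.46
M5
G00 X0.00 Y0.00

viewBox `0 0 220.33 93.67` with mm width/height → 1 unit = 1 mm. Flip: y_m = 93.67 − y_svg.

**Shape 1** — `<path>` line segment, stroke `#0000ff` → cut (S812, F703). Machine vertices: (201.55,64.38) → (126.28,63.62). Open path.

**Shape 2** — `<path>` regular polygon, stroke `#0000ff` → cut (S812, F703). Machine vertices: (185.49,12.46) → (176.54,15.20) → (174.44,24.32) → (181.29,30.70) → (190.24,27.96) → (192.34,18.84) → (185.49,12.46). Closed: final G1 returns to the first vertex.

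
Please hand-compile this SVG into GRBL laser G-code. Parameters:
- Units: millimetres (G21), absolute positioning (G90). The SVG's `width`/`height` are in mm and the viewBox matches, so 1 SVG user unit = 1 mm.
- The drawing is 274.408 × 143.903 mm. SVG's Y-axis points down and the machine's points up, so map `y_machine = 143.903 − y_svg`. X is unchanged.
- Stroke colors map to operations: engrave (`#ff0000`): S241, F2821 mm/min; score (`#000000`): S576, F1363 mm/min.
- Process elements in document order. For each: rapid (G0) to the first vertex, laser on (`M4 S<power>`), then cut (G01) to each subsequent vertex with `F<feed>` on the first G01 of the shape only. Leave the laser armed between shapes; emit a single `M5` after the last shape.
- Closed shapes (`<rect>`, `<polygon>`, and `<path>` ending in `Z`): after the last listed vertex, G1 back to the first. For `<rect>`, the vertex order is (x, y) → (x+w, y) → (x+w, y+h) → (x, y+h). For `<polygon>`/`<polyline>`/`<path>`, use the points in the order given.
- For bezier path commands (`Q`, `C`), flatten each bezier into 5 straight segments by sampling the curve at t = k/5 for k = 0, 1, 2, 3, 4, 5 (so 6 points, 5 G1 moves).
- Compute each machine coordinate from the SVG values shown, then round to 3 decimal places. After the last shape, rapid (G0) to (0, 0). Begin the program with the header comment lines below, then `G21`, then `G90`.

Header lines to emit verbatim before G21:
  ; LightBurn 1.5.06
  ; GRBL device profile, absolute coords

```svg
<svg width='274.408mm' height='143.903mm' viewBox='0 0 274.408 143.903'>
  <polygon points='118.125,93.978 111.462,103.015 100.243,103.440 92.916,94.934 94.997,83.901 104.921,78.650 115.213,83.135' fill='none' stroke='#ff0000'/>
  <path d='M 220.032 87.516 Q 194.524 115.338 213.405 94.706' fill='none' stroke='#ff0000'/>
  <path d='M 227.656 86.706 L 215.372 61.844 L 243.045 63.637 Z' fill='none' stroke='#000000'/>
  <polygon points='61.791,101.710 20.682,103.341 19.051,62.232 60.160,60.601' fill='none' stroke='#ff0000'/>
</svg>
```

1 u = 1 mm; y_m = 143.903 − y.

[1] `<polygon>` regular polygon, #ff0000→engrave S241 F2821: (118.125,49.925) → (111.462,40.888) → (100.243,40.463) → (92.916,48.969) → (94.997,60.002) → (104.921,65.253) → (115.213,60.768) → (118.125,49.925) (closed)

[2] `<path>` quadratic bezier, #ff0000→engrave S241 F2821: (220.032,56.387) → (211.604,47.196) → (206.728,41.882) → (205.402,40.444) → (207.628,42.882) → (213.405,49.197)

[3] `<path>` regular polygon, #000000→score S576 F1363: (227.656,57.197) → (215.372,82.059) → (243.045,80.266) → (227.656,57.197) (closed)

[4] `<polygon>` regular polygon, #ff0000→engrave S241 F2821: (61.791,42.193) → (20.682,40.562) → (19.051,81.671) → (60.160,83.302) → (61.791,42.193) (closed)

; LightBurn 1.5.06
; GRBL device profile, absolute coords
G21
G90
G0 X118.125 Y49.925
M4 S241
G01 X111.462 Y40.888 F2821
G01 X100.243 Y40.463
G01 X92.916 Y48.969
G01 X94.997 Y60.002
G01 X104.921 Y65.253
G01 X115.213 Y60.768
G01 X118.125 Y49.925
G0 X220.032 Y56.387
M4 S241
G01 X211.604 Y47.196 F2821
G01 X206.728 Y41.882
G01 X205.402 Y40.444
G01 X207.628 Y42.882
G01 X213.405 Y49.197
G0 X227.656 Y57.197
M4 S576
G01 X215.372 Y82.059 F1363
G01 X243.045 Y80.266
G01 X227.656 Y57.197
G0 X61.791 Y42.193
M4 S241
G01 X20.682 Y40.562 F2821
G01 X19.051 Y81.671
G01 X60.160 Y83.302
G01 X61.791 Y42.193
M5
G0 X0.000 Y0.000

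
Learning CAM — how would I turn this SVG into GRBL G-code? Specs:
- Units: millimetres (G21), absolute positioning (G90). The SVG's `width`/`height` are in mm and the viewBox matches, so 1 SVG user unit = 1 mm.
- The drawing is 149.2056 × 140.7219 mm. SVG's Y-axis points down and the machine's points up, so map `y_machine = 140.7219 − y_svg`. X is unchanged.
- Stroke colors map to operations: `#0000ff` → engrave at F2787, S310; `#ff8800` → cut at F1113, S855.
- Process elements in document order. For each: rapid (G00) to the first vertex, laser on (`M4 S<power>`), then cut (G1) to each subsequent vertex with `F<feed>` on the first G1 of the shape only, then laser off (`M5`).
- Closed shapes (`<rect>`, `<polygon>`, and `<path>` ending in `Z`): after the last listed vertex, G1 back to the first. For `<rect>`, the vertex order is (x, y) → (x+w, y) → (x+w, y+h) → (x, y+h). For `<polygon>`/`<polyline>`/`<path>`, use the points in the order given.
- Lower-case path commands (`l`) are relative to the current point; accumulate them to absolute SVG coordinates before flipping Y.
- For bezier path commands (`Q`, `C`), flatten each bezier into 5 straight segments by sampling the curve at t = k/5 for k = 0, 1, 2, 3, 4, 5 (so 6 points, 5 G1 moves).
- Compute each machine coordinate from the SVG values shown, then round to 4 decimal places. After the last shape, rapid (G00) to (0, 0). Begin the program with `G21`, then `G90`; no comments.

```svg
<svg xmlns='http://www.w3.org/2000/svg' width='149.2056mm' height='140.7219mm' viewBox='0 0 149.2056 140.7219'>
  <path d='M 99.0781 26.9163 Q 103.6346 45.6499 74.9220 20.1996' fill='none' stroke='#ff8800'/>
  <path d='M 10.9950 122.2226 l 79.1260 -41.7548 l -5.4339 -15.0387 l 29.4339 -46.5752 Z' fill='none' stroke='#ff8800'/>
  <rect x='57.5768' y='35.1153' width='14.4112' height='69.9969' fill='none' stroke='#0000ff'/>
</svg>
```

G21
G90
G00 X99.0781 Y113.8056
M4 S855
G1 X99.5699 Y108.0795 F1113
G1 X97.4002 Y105.8881
G1 X92.5690 Y107.2315
G1 X85.0763 Y112.1095
G1 X74.9220 Y120.5223
M5
G00 X10.9950 Y18.4993
M4 S855
G1 X90.1210 Y60.2541 F1113
G1 X84.6871 Y75.2928
G1 X114.1210 Y121.8680
G1 X10.9950 Y18.4993
M5
G00 X57.5768 Y105.6066
M4 S310
G1 X71.9880 Y105.6066 F2787
G1 X71.9880 Y35.6097
G1 X57.5768 Y35.6097
G1 X57.5768 Y105.6066
M5
G00 X0.0000 Y0.0000

Since the viewBox matches the mm dimensions, user units are millimetres directly. The only transform is the Y-flip y_m = 140.7219 − y_svg.

Shape 1 is a quadratic bezier drawn with `<path>`. Its stroke #ff8800 means cut at S855, F1113. After flipping Y the toolpath is (99.0781,113.8056) → (99.5699,108.0795) → (97.4002,105.8881) → (92.5690,107.2315) → (85.0763,112.1095) → (74.9220,120.5223).

Shape 2 is a closed polygon drawn with `<path>`. Its stroke #ff8800 means cut at S855, F1113. After flipping Y the toolpath is (10.9950,18.4993) → (90.1210,60.2541) → (84.6871,75.2928) → (114.1210,121.8680) → (10.9950,18.4993), returning to the start.

Shape 3 is a rectangle drawn with `<rect>`. Its stroke #0000ff means engrave at S310, F2787. After flipping Y the toolpath is (57.5768,105.6066) → (71.9880,105.6066) → (71.9880,35.6097) → (57.5768,35.6097) → (57.5768,105.6066), returning to the start.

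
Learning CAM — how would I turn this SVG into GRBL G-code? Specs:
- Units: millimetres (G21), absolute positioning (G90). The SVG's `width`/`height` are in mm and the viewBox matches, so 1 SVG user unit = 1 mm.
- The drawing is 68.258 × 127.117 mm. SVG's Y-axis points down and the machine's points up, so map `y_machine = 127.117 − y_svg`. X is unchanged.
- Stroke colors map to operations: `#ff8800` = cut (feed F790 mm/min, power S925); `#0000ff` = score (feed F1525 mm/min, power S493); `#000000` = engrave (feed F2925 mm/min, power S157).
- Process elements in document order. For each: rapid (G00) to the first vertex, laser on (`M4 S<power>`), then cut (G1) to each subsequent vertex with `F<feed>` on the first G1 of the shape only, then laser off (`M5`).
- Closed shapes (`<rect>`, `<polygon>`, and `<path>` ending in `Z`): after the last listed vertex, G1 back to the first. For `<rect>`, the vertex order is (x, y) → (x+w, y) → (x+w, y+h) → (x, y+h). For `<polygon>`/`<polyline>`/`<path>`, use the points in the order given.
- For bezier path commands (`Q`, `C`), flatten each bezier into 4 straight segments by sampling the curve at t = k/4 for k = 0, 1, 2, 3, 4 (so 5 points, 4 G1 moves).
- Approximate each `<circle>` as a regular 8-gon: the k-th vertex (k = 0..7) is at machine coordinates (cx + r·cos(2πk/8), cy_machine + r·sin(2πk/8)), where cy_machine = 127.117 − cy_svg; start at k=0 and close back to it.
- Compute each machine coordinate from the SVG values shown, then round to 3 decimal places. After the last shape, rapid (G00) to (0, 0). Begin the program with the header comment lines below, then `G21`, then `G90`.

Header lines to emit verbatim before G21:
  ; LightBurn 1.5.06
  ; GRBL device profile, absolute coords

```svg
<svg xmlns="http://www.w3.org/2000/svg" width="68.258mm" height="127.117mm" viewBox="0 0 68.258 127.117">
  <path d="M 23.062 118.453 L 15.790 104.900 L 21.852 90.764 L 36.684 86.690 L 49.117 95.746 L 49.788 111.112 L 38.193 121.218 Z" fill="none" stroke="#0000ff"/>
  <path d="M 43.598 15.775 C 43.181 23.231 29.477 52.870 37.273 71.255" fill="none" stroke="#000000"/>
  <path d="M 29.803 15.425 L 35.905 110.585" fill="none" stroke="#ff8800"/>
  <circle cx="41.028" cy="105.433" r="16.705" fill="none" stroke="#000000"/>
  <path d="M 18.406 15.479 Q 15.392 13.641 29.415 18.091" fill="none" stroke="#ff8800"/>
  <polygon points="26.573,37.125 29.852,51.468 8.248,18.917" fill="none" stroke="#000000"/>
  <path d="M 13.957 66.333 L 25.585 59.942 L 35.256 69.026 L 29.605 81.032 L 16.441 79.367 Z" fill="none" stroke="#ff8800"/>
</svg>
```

Since the viewBox matches the mm dimensions, user units are millimetres directly. The only transform is the Y-flip y_m = 127.117 − y_svg.

Shape 1 is a regular polygon drawn with `<path>`. Its stroke #0000ff means score at S493, F1525. After flipping Y the toolpath is (23.062,8.664) → (15.790,22.217) → (21.852,36.353) → (36.684,40.427) → (49.117,31.371) → (49.788,16.005) → (38.193,5.899) → (23.062,8.664), returning to the start.

Shape 2 is a cubic bezier drawn with `<path>`. Its stroke #000000 means engrave at S157, F2925. After flipping Y the toolpath is (43.598,111.342) → (41.337,102.113) → (37.356,87.700) → (34.914,71.238) → (37.273,55.862).

Shape 3 is a line segment drawn with `<path>`. Its stroke #ff8800 means cut at S925, F790. After flipping Y the toolpath is (29.803,111.692) → (35.905,16.532).

Shape 4 is a circle drawn with `<circle>`. Its stroke #000000 means engrave at S157, F2925. After flipping Y the toolpath is (57.733,21.684) → (52.840,33.496) → (41.028,38.389) → (29.216,33.496) → (24.323,21.684) → (29.216,9.872) → (41.028,4.979) → (52.840,9.872) → (57.733,21.684), returning to the start.

Shape 5 is a quadratic bezier drawn with `<path>`. Its stroke #ff8800 means cut at S925, F790. After flipping Y the toolpath is (18.406,111.638) → (17.964,112.164) → (19.651,111.904) → (23.468,110.858) → (29.415,109.026).

Shape 6 is a closed polygon drawn with `<polygon>`. Its stroke #000000 means engrave at S157, F2925. After flipping Y the toolpath is (26.573,89.992) → (29.852,75.649) → (8.248,108.200) → (26.573,89.992), returning to the start.

Shape 7 is a regular polygon drawn with `<path>`. Its stroke #ff8800 means cut at S925, F790. After flipping Y the toolpath is (13.957,60.784) → (25.585,67.175) → (35.256,58.091) → (29.605,46.085) → (16.441,47.750) → (13.957,60.784), returning to the start.

; LightBurn 1.5.06
; GRBL device profile, absolute coords
G21
G90
G00 X23.062 Y8.664
M4 S493
G1 X15.790 Y22.217 F1525
G1 X21.852 Y36.353
G1 X36.684 Y40.427
G1 X49.117 Y31.371
G1 X49.788 Y16.005
G1 X38.193 Y5.899
G1 X23.062 Y8.664
M5
G00 X43.598 Y111.342
M4 S157
G1 X41.337 Y102.113 F2925
G1 X37.356 Y87.700
G1 X34.914 Y71.238
G1 X37.273 Y55.862
M5
G00 X29.803 Y111.692
M4 S925
G1 X35.905 Y16.532 F790
M5
G00 X57.733 Y21.684
M4 S157
G1 X52.840 Y33.496 F2925
G1 X41.028 Y38.389
G1 X29.216 Y33.496
G1 X24.323 Y21.684
G1 X29.216 Y9.872
G1 X41.028 Y4.979
G1 X52.840 Y9.872
G1 X57.733 Y21.684
M5
G00 X18.406 Y111.638
M4 S925
G1 X17.964 Y112.164 F790
G1 X19.651 Y111.904
G1 X23.468 Y110.858
G1 X29.415 Y109.026
M5
G00 X26.573 Y89.992
M4 S157
G1 X29.852 Y75.649 F2925
G1 X8.248 Y108.200
G1 X26.573 Y89.992
M5
G00 X13.957 Y60.784
M4 S925
G1 X25.585 Y67.175 F790
G1 X35.256 Y58.091
G1 X29.605 Y46.085
G1 X16.441 Y47.750
G1 X13.957 Y60.784
M5
G00 X0.000 Y0.000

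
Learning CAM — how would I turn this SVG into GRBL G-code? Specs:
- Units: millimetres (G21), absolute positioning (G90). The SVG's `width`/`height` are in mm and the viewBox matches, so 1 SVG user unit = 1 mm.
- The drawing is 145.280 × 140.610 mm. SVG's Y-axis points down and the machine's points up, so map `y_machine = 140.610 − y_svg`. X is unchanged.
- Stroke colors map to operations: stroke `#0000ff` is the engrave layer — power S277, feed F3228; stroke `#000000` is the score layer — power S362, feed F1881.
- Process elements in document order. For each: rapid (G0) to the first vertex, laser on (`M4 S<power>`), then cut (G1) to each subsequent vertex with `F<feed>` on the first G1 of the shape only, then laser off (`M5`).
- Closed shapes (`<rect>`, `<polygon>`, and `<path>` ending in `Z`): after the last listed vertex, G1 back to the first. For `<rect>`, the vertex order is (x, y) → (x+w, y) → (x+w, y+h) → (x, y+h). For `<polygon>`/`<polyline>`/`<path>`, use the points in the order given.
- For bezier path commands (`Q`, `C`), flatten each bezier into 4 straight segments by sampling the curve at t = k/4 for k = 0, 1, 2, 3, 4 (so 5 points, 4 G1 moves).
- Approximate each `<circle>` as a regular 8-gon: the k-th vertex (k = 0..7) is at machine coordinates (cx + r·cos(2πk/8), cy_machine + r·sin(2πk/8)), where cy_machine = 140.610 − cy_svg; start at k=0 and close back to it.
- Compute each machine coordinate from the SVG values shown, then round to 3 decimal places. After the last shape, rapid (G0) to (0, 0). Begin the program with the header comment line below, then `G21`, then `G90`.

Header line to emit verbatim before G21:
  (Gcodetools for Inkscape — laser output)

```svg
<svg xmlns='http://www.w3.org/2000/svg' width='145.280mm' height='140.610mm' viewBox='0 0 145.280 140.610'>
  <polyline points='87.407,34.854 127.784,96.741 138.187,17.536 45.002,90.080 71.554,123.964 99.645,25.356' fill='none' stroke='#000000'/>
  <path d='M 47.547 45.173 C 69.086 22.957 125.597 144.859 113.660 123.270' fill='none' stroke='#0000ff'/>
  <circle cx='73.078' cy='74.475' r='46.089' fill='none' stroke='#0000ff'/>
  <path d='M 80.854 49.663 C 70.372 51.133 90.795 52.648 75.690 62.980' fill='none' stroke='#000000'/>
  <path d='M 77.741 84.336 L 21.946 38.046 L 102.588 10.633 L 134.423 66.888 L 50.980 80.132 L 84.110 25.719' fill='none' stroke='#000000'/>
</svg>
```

(Gcodetools for Inkscape — laser output)
G21
G90
G0 X87.407 Y105.756
M4 S362
G1 X127.784 Y43.869 F1881
G1 X138.187 Y123.074
G1 X45.002 Y50.530
G1 X71.554 Y16.646
G1 X99.645 Y115.254
M5
G0 X47.547 Y95.437
M4 S277
G1 X68.643 Y89.571 F3228
G1 X93.157 Y56.624
G1 X111.395 Y23.559
G1 X113.660 Y17.340
M5
G0 X119.167 Y66.135
M4 S277
G1 X105.668 Y98.725 F3228
G1 X73.078 Y112.224
G1 X40.488 Y98.725
G1 X26.989 Y66.135
G1 X40.488 Y33.545
G1 X73.078 Y20.046
G1 X105.668 Y33.545
G1 X119.167 Y66.135
M5
G0 X80.854 Y90.947
M4 S362
G1 X77.749 Y89.699 F1881
G1 X80.006 Y87.612
G1 X81.395 Y83.863
G1 X75.690 Y77.630
M5
G0 X77.741 Y56.274
M4 S362
G1 X21.946 Y102.564 F1881
G1 X102.588 Y129.977
G1 X134.423 Y73.722
G1 X50.980 Y60.478
G1 X84.110 Y114.891
M5
G0 X0.000 Y0.000

viewBox `0 0 145.280 140.610` with mm width/height → 1 unit = 1 mm. Flip: y_m = 140.610 − y_svg.

**Shape 1** — `<polyline>` open polyline, stroke `#000000` → score (S362, F1881). Machine vertices: (87.407,105.756) → (127.784,43.869) → (138.187,123.074) → (45.002,50.530) → (71.554,16.646) → (99.645,115.254). Open path.

**Shape 2** — `<path>` cubic bezier, stroke `#0000ff` → engrave (S277, F3228). Control points (SVG): P0=(47.547,45.173), P1=(69.086,22.957), P2=(125.597,144.859), P3=(113.660,123.270); sampled at t=k/4. Machine vertices: (47.547,95.437) → (68.643,89.571) → (93.157,56.624) → (111.395,23.559) → (113.660,17.340). Open path.

**Shape 3** — `<circle>` circle, stroke `#0000ff` → engrave (S277, F3228). Machine vertices: (119.167,66.135) → (105.668,98.725) → (73.078,112.224) → (40.488,98.725) → (26.989,66.135) → (40.488,33.545) → (73.078,20.046) → (105.668,33.545) → (119.167,66.135). Closed: final G1 returns to the first vertex.

**Shape 4** — `<path>` cubic bezier, stroke `#000000` → score (S362, F1881). Control points (SVG): P0=(80.854,49.663), P1=(70.372,51.133), P2=(90.795,52.648), P3=(75.690,62.980); sampled at t=k/4. Machine vertices: (80.854,90.947) → (77.749,89.699) → (80.006,87.612) → (81.395,83.863) → (75.690,77.630). Open path.

**Shape 5** — `<path>` open polyline, stroke `#000000` → score (S362, F1881). Machine vertices: (77.741,56.274) → (21.946,102.564) → (102.588,129.977) → (134.423,73.722) → (50.980,60.478) → (84.110,114.891). Open path.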